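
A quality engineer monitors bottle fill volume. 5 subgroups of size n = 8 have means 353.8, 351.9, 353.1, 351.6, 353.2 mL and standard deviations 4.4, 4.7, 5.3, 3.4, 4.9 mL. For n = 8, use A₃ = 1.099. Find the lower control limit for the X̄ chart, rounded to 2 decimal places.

347.73

X̄̄ = (353.8 + 351.9 + 353.1 + 351.6 + 353.2) / 5 = 352.7200
s̄ = (4.4 + 4.7 + 5.3 + 3.4 + 4.9) / 5 = 4.5400
LCL = X̄̄ − A₃·s̄ = 352.7200 − 1.099 × 4.5400 = 347.7305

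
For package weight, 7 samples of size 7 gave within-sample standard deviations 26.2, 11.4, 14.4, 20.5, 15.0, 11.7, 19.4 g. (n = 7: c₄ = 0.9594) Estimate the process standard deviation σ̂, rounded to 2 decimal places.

17.66

s̄ = (26.2 + 11.4 + 14.4 + 20.5 + 15.0 + 11.7 + 19.4) / 7 = 16.9429
σ̂ = s̄ / c₄ = 16.9429 / 0.9594 = 17.6598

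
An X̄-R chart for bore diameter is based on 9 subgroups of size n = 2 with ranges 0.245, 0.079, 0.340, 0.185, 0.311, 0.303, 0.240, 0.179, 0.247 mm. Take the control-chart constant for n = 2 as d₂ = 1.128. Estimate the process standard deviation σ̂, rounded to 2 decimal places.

0.21

R̄ = (0.245 + 0.079 + 0.340 + 0.185 + 0.311 + 0.303 + 0.240 + 0.179 + 0.247) / 9 = 0.2366
σ̂ = R̄ / d₂ = 0.2366 / 1.128 = 0.2097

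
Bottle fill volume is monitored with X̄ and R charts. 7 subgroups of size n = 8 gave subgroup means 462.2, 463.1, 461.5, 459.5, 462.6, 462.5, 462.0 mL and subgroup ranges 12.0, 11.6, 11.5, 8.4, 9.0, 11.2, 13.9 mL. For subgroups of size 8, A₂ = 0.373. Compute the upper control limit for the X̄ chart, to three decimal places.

X̄̄ = (462.2 + 463.1 + 461.5 + 459.5 + 462.6 + 462.5 + 462.0) / 7 = 3233.4000 / 7 = 461.9143
R̄ = (12.0 + 11.6 + 11.5 + 8.4 + 9.0 + 11.2 + 13.9) / 7 = 77.6000 / 7 = 11.0857
UCL = X̄̄ + A₂·R̄ = 461.9143 + 0.373 × 11.0857 = 466.0493

466.049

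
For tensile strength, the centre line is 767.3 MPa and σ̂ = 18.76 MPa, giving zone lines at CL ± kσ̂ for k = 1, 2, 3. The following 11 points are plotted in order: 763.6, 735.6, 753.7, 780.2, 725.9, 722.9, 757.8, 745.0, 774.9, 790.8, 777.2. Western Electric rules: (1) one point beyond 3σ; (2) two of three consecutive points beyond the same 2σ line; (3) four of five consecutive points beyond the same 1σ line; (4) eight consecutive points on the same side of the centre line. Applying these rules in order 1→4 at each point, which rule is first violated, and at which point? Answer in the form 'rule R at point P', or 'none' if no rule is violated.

rule 2 at point 6

Zone of each point (C = within 1σ̂, B = 1σ̂–2σ̂, A = 2σ̂–3σ̂, * = beyond 3σ̂; sign = side of CL): 1:-C, 2:-B, 3:-C, 4:+C, 5:-A, 6:-A, 7:-C, 8:-B, 9:+C, 10:+B, 11:+C
Rule 2 (two of three consecutive points beyond the same 2σ limit) is satisfied at point 6.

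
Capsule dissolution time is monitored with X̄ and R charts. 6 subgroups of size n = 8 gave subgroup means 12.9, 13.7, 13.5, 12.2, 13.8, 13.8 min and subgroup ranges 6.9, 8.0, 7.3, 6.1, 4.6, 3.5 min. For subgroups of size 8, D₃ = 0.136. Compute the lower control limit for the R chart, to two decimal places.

R̄ = (6.9 + 8.0 + 7.3 + 6.1 + 4.6 + 3.5) / 6 = 36.4000 / 6 = 6.0667
LCL_R = D₃·R̄ = 0.136 × 6.0667 = 0.8251

0.83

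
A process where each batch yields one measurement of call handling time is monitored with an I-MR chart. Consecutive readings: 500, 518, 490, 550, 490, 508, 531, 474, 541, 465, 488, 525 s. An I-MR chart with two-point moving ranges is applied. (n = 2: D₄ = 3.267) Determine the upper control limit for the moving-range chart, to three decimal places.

138.699

Moving ranges: 18, 28, 60, 60, 18, 23, 57, 67, 76, 23, 37; M̄R̄ = 467.0000 / 11 = 42.4545
UCL_MR = D₄·M̄R̄ = 3.267 × 42.4545 = 138.6990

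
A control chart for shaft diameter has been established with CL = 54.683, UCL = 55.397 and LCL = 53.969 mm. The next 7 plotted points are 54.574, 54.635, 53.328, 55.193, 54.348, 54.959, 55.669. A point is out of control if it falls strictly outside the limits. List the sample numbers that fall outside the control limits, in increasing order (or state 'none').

3, 7

Compare each point to [53.969, 55.397]: sample 3 = 53.328 < LCL; sample 7 = 55.669 > UCL.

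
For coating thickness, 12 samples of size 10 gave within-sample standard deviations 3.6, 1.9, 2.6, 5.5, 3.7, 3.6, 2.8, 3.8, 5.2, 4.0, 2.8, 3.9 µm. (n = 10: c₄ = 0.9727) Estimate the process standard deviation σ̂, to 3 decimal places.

s̄ = (3.6 + 1.9 + 2.6 + 5.5 + 3.7 + 3.6 + 2.8 + 3.8 + 5.2 + 4.0 + 2.8 + 3.9) / 12 = 3.6167
σ̂ = s̄ / c₄ = 3.6167 / 0.9727 = 3.7182

3.718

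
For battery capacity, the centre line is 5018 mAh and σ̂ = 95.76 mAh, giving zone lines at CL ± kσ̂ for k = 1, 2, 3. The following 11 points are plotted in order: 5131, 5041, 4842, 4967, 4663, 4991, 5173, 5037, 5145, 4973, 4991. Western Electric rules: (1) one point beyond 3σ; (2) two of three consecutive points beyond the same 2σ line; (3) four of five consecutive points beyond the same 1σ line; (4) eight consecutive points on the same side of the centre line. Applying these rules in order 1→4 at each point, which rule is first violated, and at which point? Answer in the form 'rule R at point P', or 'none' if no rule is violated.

rule 1 at point 5

Zone of each point (C = within 1σ̂, B = 1σ̂–2σ̂, A = 2σ̂–3σ̂, * = beyond 3σ̂; sign = side of CL): 1:+B, 2:+C, 3:-B, 4:-C, 5:-*, 6:-C, 7:+B, 8:+C, 9:+B, 10:-C, 11:-C
Rule 1 (one point beyond the 3σ limits) is satisfied at point 5.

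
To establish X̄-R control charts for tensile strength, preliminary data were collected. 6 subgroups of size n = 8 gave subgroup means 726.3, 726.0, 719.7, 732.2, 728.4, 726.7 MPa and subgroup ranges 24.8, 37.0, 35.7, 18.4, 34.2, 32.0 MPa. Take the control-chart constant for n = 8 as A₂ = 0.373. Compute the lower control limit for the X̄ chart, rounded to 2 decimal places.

X̄̄ = (726.3 + 726.0 + 719.7 + 732.2 + 728.4 + 726.7) / 6 = 4359.3000 / 6 = 726.5500
R̄ = (24.8 + 37.0 + 35.7 + 18.4 + 34.2 + 32.0) / 6 = 182.1000 / 6 = 30.3500
LCL = X̄̄ − A₂·R̄ = 726.5500 − 0.373 × 30.3500 = 715.2295

715.23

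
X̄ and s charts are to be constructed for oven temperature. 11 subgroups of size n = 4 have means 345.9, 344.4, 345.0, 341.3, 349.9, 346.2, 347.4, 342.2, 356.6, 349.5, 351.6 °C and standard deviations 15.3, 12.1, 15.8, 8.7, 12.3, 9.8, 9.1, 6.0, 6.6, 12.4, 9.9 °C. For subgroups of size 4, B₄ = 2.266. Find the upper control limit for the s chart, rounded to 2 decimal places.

s̄ = (15.3 + 12.1 + 15.8 + 8.7 + 12.3 + 9.8 + 9.1 + 6.0 + 6.6 + 12.4 + 9.9) / 11 = 10.7273
UCL_s = B₄·s̄ = 2.266 × 10.7273 = 24.3080

24.31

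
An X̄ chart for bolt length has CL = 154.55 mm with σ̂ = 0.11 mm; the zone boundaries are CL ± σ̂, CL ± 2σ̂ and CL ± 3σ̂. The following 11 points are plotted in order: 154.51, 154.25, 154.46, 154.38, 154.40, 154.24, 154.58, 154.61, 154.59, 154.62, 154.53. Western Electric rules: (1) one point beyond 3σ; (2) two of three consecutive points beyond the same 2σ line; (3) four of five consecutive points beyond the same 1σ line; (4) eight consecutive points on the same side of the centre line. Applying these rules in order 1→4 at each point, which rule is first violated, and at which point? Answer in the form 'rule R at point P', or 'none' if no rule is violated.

Zone of each point (C = within 1σ̂, B = 1σ̂–2σ̂, A = 2σ̂–3σ̂, * = beyond 3σ̂; sign = side of CL): 1:-C, 2:-A, 3:-C, 4:-B, 5:-B, 6:-A, 7:+C, 8:+C, 9:+C, 10:+C, 11:-C
Rule 3 (four of five consecutive points beyond the same 1σ limit) is satisfied at point 6.

rule 3 at point 6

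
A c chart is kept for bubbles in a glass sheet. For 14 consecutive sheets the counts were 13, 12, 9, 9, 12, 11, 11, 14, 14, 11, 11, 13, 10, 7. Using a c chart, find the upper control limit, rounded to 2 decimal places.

c̄ = (13 + 12 + 9 + 9 + 12 + 11 + 11 + 14 + 14 + 11 + 11 + 13 + 10 + 7) / 14 = 157 / 14 = 11.2143
UCL = c̄ + 3√c̄ = 11.2143 + 3 × √11.2143 = 11.2143 + 3 × 3.3488 = 21.2606

21.26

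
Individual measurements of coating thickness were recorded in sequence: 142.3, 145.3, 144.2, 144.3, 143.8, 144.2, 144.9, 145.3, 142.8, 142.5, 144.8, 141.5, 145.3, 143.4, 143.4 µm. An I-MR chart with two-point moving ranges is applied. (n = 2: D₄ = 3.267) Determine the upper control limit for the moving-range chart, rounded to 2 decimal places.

4.74

Moving ranges: 3.0, 1.1, 0.1, 0.5, 0.4, 0.7, 0.4, 2.5, 0.3, 2.3, 3.3, 3.8, 1.9, 0.0; M̄R̄ = 20.3000 / 14 = 1.4500
UCL_MR = D₄·M̄R̄ = 3.267 × 1.4500 = 4.7371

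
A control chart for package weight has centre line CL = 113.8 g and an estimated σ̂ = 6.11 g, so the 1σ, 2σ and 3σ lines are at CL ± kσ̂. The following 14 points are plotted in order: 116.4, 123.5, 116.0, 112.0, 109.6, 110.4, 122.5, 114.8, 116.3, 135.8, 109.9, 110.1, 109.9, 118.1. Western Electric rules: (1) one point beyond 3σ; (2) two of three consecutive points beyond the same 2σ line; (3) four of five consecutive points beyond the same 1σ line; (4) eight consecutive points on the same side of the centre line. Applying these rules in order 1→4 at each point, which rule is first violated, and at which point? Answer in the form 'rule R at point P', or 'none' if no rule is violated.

rule 1 at point 10

Zone of each point (C = within 1σ̂, B = 1σ̂–2σ̂, A = 2σ̂–3σ̂, * = beyond 3σ̂; sign = side of CL): 1:+C, 2:+B, 3:+C, 4:-C, 5:-C, 6:-C, 7:+B, 8:+C, 9:+C, 10:+*, 11:-C, 12:-C, 13:-C, 14:+C
Rule 1 (one point beyond the 3σ limits) is satisfied at point 10.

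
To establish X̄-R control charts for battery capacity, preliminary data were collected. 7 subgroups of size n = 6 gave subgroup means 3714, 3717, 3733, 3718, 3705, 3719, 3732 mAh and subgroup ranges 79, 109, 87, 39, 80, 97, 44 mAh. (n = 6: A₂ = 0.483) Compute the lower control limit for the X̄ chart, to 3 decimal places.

3682.799

X̄̄ = (3714 + 3717 + 3733 + 3718 + 3705 + 3719 + 3732) / 7 = 26038.0000 / 7 = 3719.7143
R̄ = (79 + 109 + 87 + 39 + 80 + 97 + 44) / 7 = 535.0000 / 7 = 76.4286
LCL = X̄̄ − A₂·R̄ = 3719.7143 − 0.483 × 76.4286 = 3682.7993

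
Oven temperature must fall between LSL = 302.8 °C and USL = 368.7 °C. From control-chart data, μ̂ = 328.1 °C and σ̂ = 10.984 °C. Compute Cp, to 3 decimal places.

1.000

Cp = (USL − LSL) / (6σ̂) = (368.7 − 302.8) / (6 × 10.984) = 65.9000 / 65.9040 = 0.9999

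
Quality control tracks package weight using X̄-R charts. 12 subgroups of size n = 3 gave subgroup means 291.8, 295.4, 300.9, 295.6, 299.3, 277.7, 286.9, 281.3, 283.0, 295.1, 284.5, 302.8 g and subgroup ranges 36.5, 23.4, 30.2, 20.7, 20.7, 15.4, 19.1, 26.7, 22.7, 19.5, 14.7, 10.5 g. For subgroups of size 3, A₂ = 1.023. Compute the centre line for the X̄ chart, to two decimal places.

X̄̄ = (291.8 + 295.4 + 300.9 + 295.6 + 299.3 + 277.7 + 286.9 + 281.3 + 283.0 + 295.1 + 284.5 + 302.8) / 12 = 3494.3000 / 12 = 291.1917
CL = X̄̄ = 291.1917

291.19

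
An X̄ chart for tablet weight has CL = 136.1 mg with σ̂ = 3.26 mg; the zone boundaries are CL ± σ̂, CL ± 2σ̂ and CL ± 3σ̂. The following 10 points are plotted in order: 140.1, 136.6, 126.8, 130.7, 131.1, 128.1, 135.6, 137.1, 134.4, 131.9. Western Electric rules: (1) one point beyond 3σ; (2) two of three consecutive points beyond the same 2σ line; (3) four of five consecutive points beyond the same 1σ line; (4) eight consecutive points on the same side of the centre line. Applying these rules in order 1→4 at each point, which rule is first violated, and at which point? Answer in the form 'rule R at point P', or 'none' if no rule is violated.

Zone of each point (C = within 1σ̂, B = 1σ̂–2σ̂, A = 2σ̂–3σ̂, * = beyond 3σ̂; sign = side of CL): 1:+B, 2:+C, 3:-A, 4:-B, 5:-B, 6:-A, 7:-C, 8:+C, 9:-C, 10:-B
Rule 3 (four of five consecutive points beyond the same 1σ limit) is satisfied at point 6.

rule 3 at point 6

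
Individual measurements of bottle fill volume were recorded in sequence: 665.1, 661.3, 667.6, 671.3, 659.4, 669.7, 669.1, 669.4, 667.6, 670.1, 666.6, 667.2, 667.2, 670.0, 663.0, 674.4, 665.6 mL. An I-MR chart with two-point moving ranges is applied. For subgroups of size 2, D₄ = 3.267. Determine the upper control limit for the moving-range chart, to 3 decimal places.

Moving ranges: 3.8, 6.3, 3.7, 11.9, 10.3, 0.6, 0.3, 1.8, 2.5, 3.5, 0.6, 0.0, 2.8, 7.0, 11.4, 8.8; M̄R̄ = 75.3000 / 16 = 4.7062
UCL_MR = D₄·M̄R̄ = 3.267 × 4.7062 = 15.3753

15.375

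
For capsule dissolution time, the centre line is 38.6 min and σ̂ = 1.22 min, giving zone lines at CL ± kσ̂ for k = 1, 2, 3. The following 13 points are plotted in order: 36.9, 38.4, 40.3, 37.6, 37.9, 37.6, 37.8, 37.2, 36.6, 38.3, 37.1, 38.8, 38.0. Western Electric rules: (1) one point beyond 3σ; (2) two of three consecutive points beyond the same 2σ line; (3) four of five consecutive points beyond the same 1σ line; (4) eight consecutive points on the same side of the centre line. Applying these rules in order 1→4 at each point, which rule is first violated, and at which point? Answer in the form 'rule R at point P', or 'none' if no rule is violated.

Zone of each point (C = within 1σ̂, B = 1σ̂–2σ̂, A = 2σ̂–3σ̂, * = beyond 3σ̂; sign = side of CL): 1:-B, 2:-C, 3:+B, 4:-C, 5:-C, 6:-C, 7:-C, 8:-B, 9:-B, 10:-C, 11:-B, 12:+C, 13:-C
Rule 4 (eight consecutive points on the same side of the centre line) is satisfied at point 11.

rule 4 at point 11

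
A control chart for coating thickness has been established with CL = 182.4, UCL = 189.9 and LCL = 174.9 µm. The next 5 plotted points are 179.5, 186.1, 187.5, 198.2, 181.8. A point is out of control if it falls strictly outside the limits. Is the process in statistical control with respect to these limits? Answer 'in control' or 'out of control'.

Compare each point to [174.9, 189.9]: sample 4 = 198.2 > UCL.

out of control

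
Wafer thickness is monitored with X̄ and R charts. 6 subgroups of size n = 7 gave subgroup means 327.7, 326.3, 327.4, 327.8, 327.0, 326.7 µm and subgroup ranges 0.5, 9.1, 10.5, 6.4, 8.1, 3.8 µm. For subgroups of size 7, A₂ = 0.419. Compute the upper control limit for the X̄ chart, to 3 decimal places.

X̄̄ = (327.7 + 326.3 + 327.4 + 327.8 + 327.0 + 326.7) / 6 = 1962.9000 / 6 = 327.1500
R̄ = (0.5 + 9.1 + 10.5 + 6.4 + 8.1 + 3.8) / 6 = 38.4000 / 6 = 6.4000
UCL = X̄̄ + A₂·R̄ = 327.1500 + 0.419 × 6.4000 = 329.8316

329.832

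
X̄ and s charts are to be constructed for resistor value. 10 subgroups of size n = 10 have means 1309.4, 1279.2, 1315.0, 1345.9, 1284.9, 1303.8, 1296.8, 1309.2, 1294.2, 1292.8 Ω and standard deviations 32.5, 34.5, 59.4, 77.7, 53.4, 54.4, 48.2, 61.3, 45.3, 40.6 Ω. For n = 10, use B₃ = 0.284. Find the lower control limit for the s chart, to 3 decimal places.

14.407

s̄ = (32.5 + 34.5 + 59.4 + 77.7 + 53.4 + 54.4 + 48.2 + 61.3 + 45.3 + 40.6) / 10 = 50.7300
LCL_s = B₃·s̄ = 0.284 × 50.7300 = 14.4073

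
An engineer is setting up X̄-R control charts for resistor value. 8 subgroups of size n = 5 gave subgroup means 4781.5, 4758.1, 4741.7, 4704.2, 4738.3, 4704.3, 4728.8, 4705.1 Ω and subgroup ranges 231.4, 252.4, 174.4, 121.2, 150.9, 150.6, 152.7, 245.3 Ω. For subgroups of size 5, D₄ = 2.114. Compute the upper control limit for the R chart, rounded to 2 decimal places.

R̄ = (231.4 + 252.4 + 174.4 + 121.2 + 150.9 + 150.6 + 152.7 + 245.3) / 8 = 1478.9000 / 8 = 184.8625
UCL_R = D₄·R̄ = 2.114 × 184.8625 = 390.7993

390.80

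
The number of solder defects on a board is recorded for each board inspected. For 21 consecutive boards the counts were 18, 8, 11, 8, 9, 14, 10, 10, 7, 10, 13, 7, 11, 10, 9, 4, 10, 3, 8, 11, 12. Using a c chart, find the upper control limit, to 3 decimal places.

18.994

c̄ = (18 + 8 + 11 + 8 + 9 + 14 + 10 + 10 + 7 + 10 + 13 + 7 + 11 + 10 + 9 + 4 + 10 + 3 + 8 + 11 + 12) / 21 = 203 / 21 = 9.6667
UCL = c̄ + 3√c̄ = 9.6667 + 3 × √9.6667 = 9.6667 + 3 × 3.1091 = 18.9940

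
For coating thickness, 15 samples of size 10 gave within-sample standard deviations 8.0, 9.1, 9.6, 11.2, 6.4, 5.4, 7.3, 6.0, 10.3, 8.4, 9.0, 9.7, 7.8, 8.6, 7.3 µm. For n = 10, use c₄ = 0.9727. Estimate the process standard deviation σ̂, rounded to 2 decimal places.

s̄ = (8.0 + 9.1 + 9.6 + 11.2 + 6.4 + 5.4 + 7.3 + 6.0 + 10.3 + 8.4 + 9.0 + 9.7 + 7.8 + 8.6 + 7.3) / 15 = 8.2733
σ̂ = s̄ / c₄ = 8.2733 / 0.9727 = 8.5055

8.51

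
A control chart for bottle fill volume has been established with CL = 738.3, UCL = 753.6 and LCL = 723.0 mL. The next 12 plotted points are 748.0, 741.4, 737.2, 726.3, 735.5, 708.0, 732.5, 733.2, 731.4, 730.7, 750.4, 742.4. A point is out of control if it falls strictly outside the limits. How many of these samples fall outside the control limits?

Compare each point to [723.0, 753.6]: sample 6 = 708.0 < LCL.

1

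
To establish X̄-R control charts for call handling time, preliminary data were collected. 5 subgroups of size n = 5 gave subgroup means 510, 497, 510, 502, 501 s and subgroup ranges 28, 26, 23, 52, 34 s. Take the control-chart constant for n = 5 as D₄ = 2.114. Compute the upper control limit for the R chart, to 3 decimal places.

68.916

R̄ = (28 + 26 + 23 + 52 + 34) / 5 = 163.0000 / 5 = 32.6000
UCL_R = D₄·R̄ = 2.114 × 32.6000 = 68.9164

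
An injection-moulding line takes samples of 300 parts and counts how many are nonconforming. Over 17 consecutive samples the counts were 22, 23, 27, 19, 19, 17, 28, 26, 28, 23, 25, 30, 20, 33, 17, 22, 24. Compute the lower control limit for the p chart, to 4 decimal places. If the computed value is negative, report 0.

0.0323

p̄ = Σdᵢ / (k·n) = 403 / (17 × 300) = 0.07902
LCL = p̄ − 3·√(p̄(1−p̄)/n) = 0.07902 − 3 × 0.01558 = 0.03229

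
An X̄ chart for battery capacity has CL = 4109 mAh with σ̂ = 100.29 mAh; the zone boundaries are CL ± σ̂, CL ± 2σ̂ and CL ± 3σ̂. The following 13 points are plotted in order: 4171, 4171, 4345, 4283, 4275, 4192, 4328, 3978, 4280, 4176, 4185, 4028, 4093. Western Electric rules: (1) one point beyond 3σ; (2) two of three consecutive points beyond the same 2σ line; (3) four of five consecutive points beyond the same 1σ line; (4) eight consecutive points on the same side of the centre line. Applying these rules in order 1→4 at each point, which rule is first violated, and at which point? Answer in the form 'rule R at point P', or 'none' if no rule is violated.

rule 3 at point 7

Zone of each point (C = within 1σ̂, B = 1σ̂–2σ̂, A = 2σ̂–3σ̂, * = beyond 3σ̂; sign = side of CL): 1:+C, 2:+C, 3:+A, 4:+B, 5:+B, 6:+C, 7:+A, 8:-B, 9:+B, 10:+C, 11:+C, 12:-C, 13:-C
Rule 3 (four of five consecutive points beyond the same 1σ limit) is satisfied at point 7.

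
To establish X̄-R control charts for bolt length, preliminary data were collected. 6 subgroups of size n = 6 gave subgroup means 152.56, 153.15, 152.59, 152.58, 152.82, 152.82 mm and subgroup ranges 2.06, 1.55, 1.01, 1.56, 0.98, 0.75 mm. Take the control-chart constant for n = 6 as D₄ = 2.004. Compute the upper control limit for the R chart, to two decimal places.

2.64

R̄ = (2.06 + 1.55 + 1.01 + 1.56 + 0.98 + 0.75) / 6 = 7.9100 / 6 = 1.3183
UCL_R = D₄·R̄ = 2.004 × 1.3183 = 2.6419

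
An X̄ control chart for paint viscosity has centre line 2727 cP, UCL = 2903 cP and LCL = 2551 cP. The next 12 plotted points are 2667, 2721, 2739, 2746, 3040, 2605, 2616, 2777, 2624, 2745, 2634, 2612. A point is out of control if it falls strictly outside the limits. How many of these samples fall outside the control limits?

1

Compare each point to [2551, 2903]: sample 5 = 3040 > UCL.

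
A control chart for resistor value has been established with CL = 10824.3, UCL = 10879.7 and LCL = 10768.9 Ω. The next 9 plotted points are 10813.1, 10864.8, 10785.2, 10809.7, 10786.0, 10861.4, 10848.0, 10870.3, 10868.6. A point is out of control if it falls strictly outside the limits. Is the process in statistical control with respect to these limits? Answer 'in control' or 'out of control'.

All 9 points lie within [10768.9, 10879.7].

in control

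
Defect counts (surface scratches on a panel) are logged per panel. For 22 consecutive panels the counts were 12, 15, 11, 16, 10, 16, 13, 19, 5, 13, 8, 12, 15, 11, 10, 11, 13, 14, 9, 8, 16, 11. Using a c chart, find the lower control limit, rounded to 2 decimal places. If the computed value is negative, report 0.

1.71

c̄ = (12 + 15 + 11 + 16 + 10 + 16 + 13 + 19 + 5 + 13 + 8 + 12 + 15 + 11 + 10 + 11 + 13 + 14 + 9 + 8 + 16 + 11) / 22 = 268 / 22 = 12.1818
LCL = c̄ − 3√c̄ = 12.1818 − 3 × 3.4902 = 1.7111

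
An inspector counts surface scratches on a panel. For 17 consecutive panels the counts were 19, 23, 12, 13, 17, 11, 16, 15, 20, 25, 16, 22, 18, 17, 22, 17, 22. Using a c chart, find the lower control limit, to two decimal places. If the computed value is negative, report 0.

c̄ = (19 + 23 + 12 + 13 + 17 + 11 + 16 + 15 + 20 + 25 + 16 + 22 + 18 + 17 + 22 + 17 + 22) / 17 = 305 / 17 = 17.9412
LCL = c̄ − 3√c̄ = 17.9412 − 3 × 4.2357 = 5.2341

5.23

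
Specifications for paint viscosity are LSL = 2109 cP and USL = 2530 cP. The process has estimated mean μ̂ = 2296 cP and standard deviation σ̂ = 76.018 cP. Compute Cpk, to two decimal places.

Cpu = (USL − μ̂) / (3σ̂) = (2530 − 2296) / (3 × 76.018) = 1.0261; Cpl = (μ̂ − LSL) / (3σ̂) = (2296 − 2109) / (3 × 76.018) = 0.8200; Cpk = min(Cpu, Cpl) = 0.8200

0.82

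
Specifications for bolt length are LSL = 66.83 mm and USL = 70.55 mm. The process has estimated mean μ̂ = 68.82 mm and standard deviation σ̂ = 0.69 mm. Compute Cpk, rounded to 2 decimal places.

0.84

Cpu = (USL − μ̂) / (3σ̂) = (70.55 − 68.82) / (3 × 0.69) = 0.8357; Cpl = (μ̂ − LSL) / (3σ̂) = (68.82 − 66.83) / (3 × 0.69) = 0.9614; Cpk = min(Cpu, Cpl) = 0.8357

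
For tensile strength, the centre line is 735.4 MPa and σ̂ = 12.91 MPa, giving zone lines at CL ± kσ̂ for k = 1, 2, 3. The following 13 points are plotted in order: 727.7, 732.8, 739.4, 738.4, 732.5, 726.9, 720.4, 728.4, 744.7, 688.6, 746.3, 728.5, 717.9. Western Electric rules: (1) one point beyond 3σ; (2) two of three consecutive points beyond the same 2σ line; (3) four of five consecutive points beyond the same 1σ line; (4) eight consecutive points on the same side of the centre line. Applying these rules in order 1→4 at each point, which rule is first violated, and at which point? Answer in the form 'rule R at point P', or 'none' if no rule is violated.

Zone of each point (C = within 1σ̂, B = 1σ̂–2σ̂, A = 2σ̂–3σ̂, * = beyond 3σ̂; sign = side of CL): 1:-C, 2:-C, 3:+C, 4:+C, 5:-C, 6:-C, 7:-B, 8:-C, 9:+C, 10:-*, 11:+C, 12:-C, 13:-B
Rule 1 (one point beyond the 3σ limits) is satisfied at point 10.

rule 1 at point 10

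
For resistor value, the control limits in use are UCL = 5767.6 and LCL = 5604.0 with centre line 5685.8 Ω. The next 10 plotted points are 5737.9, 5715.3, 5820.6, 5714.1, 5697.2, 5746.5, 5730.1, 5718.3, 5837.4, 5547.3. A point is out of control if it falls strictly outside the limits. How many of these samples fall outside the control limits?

3

Compare each point to [5604.0, 5767.6]: sample 3 = 5820.6 > UCL; sample 9 = 5837.4 > UCL; sample 10 = 5547.3 < LCL.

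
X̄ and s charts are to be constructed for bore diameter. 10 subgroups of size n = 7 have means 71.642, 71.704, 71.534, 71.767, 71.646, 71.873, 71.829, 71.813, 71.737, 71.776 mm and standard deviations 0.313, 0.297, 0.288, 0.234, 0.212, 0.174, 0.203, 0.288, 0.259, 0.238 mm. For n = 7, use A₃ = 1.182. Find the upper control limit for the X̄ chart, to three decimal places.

X̄̄ = (71.642 + 71.704 + 71.534 + 71.767 + 71.646 + 71.873 + 71.829 + 71.813 + 71.737 + 71.776) / 10 = 71.7321
s̄ = (0.313 + 0.297 + 0.288 + 0.234 + 0.212 + 0.174 + 0.203 + 0.288 + 0.259 + 0.238) / 10 = 0.2506
UCL = X̄̄ + A₃·s̄ = 71.7321 + 1.182 × 0.2506 = 72.0283

72.028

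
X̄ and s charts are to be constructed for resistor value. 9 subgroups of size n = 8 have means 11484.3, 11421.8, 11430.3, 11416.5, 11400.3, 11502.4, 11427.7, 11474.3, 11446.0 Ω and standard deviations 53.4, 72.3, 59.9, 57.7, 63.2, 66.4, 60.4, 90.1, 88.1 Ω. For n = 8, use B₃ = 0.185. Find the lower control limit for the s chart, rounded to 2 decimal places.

s̄ = (53.4 + 72.3 + 59.9 + 57.7 + 63.2 + 66.4 + 60.4 + 90.1 + 88.1) / 9 = 67.9444
LCL_s = B₃·s̄ = 0.185 × 67.9444 = 12.5697

12.57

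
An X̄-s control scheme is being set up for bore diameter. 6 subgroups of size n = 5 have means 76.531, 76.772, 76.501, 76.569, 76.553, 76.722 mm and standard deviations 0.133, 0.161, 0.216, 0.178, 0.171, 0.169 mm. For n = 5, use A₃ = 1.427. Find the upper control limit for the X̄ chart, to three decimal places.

76.852

X̄̄ = (76.531 + 76.772 + 76.501 + 76.569 + 76.553 + 76.722) / 6 = 76.6080
s̄ = (0.133 + 0.161 + 0.216 + 0.178 + 0.171 + 0.169) / 6 = 0.1713
UCL = X̄̄ + A₃·s̄ = 76.6080 + 1.427 × 0.1713 = 76.8525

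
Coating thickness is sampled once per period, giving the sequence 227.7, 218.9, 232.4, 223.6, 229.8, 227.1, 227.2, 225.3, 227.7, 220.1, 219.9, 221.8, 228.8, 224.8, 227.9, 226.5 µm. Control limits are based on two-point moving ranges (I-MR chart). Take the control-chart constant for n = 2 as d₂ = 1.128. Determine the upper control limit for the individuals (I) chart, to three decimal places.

X̄ = (227.7 + 218.9 + 232.4 + 223.6 + 229.8 + 227.1 + 227.2 + 225.3 + 227.7 + 220.1 + 219.9 + 221.8 + 228.8 + 224.8 + 227.9 + 226.5) / 16 = 225.5938
Moving ranges: 8.8, 13.5, 8.8, 6.2, 2.7, 0.1, 1.9, 2.4, 7.6, 0.2, 1.9, 7.0, 4.0, 3.1, 1.4; M̄R̄ = 69.6000 / 15 = 4.6400
UCL = X̄ + 3·M̄R̄/d₂ = 225.5938 + 3 × 4.6400 / 1.128 = 237.9342

237.934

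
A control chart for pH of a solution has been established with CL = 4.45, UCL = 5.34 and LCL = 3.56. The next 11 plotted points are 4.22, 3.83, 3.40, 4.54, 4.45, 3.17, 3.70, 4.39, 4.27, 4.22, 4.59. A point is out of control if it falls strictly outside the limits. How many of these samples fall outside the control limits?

Compare each point to [3.56, 5.34]: sample 3 = 3.40 < LCL; sample 6 = 3.17 < LCL.

2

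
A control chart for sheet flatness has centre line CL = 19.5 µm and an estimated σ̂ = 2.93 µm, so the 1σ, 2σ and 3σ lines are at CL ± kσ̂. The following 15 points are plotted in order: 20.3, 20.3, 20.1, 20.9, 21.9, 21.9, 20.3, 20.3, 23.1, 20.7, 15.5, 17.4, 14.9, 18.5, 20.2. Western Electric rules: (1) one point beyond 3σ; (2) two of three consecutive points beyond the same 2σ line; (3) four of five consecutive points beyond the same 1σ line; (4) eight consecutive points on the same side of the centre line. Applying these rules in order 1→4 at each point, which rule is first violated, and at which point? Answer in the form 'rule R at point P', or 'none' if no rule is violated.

Zone of each point (C = within 1σ̂, B = 1σ̂–2σ̂, A = 2σ̂–3σ̂, * = beyond 3σ̂; sign = side of CL): 1:+C, 2:+C, 3:+C, 4:+C, 5:+C, 6:+C, 7:+C, 8:+C, 9:+B, 10:+C, 11:-B, 12:-C, 13:-B, 14:-C, 15:+C
Rule 4 (eight consecutive points on the same side of the centre line) is satisfied at point 8.

rule 4 at point 8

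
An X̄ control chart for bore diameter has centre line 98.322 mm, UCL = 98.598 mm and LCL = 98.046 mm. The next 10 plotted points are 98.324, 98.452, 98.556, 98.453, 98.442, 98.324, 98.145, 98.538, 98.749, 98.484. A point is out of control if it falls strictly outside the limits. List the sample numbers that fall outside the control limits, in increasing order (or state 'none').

9

Compare each point to [98.046, 98.598]: sample 9 = 98.749 > UCL.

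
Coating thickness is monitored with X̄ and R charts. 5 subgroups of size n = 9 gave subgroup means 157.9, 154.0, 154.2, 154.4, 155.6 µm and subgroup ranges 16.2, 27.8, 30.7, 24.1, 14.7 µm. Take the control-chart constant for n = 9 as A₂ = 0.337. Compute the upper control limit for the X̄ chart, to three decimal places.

162.870

X̄̄ = (157.9 + 154.0 + 154.2 + 154.4 + 155.6) / 5 = 776.1000 / 5 = 155.2200
R̄ = (16.2 + 27.8 + 30.7 + 24.1 + 14.7) / 5 = 113.5000 / 5 = 22.7000
UCL = X̄̄ + A₂·R̄ = 155.2200 + 0.337 × 22.7000 = 162.8699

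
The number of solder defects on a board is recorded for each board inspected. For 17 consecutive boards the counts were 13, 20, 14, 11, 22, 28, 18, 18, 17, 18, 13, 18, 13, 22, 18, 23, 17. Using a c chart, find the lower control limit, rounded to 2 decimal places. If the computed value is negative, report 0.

5.16

c̄ = (13 + 20 + 14 + 11 + 22 + 28 + 18 + 18 + 17 + 18 + 13 + 18 + 13 + 22 + 18 + 23 + 17) / 17 = 303 / 17 = 17.8235
LCL = c̄ − 3√c̄ = 17.8235 − 3 × 4.2218 = 5.1582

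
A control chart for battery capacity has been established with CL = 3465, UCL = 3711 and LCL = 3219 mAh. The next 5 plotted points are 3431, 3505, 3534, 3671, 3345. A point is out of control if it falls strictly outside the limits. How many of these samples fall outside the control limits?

All 5 points lie within [3219, 3711].

0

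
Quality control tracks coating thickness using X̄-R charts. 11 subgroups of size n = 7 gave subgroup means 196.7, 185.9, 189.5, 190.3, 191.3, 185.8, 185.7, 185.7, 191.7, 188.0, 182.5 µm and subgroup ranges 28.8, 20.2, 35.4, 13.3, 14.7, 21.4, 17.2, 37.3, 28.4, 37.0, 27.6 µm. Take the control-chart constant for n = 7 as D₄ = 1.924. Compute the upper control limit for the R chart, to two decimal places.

R̄ = (28.8 + 20.2 + 35.4 + 13.3 + 14.7 + 21.4 + 17.2 + 37.3 + 28.4 + 37.0 + 27.6) / 11 = 281.3000 / 11 = 25.5727
UCL_R = D₄·R̄ = 1.924 × 25.5727 = 49.2019

49.20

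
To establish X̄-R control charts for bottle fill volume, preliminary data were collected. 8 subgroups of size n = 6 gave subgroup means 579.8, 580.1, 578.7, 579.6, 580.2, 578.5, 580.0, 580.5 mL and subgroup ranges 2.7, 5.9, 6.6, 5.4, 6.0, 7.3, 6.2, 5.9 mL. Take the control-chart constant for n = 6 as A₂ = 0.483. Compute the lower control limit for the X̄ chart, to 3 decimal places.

X̄̄ = (579.8 + 580.1 + 578.7 + 579.6 + 580.2 + 578.5 + 580.0 + 580.5) / 8 = 4637.4000 / 8 = 579.6750
R̄ = (2.7 + 5.9 + 6.6 + 5.4 + 6.0 + 7.3 + 6.2 + 5.9) / 8 = 46.0000 / 8 = 5.7500
LCL = X̄̄ − A₂·R̄ = 579.6750 − 0.483 × 5.7500 = 576.8977

576.898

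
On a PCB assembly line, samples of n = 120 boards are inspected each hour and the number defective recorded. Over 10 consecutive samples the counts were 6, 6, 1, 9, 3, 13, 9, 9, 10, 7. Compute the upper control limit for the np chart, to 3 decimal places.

p̄ = Σdᵢ / (k·n) = 73 / (10 × 120) = 0.06083
UCL = np̄ + 3·√(np̄(1−p̄)) = 7.3000 + 3 × √(7.3000×0.93917) = 7.3000 + 3 × 2.6184 = 15.1551

15.155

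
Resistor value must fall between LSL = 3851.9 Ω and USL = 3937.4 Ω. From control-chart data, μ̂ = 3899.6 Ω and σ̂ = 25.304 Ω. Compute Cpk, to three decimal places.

Cpu = (USL − μ̂) / (3σ̂) = (3937.4 − 3899.6) / (3 × 25.304) = 0.4979; Cpl = (μ̂ − LSL) / (3σ̂) = (3899.6 − 3851.9) / (3 × 25.304) = 0.6284; Cpk = min(Cpu, Cpl) = 0.4979

0.498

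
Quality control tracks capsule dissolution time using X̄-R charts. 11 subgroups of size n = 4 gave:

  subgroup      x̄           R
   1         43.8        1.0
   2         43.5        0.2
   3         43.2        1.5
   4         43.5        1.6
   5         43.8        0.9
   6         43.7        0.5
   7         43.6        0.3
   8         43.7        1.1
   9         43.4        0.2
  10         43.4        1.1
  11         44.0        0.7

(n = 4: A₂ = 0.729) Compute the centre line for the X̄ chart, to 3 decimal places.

43.600

X̄̄ = (43.8 + 43.5 + 43.2 + 43.5 + 43.8 + 43.7 + 43.6 + 43.7 + 43.4 + 43.4 + 44.0) / 11 = 479.6000 / 11 = 43.6000
CL = X̄̄ = 43.6000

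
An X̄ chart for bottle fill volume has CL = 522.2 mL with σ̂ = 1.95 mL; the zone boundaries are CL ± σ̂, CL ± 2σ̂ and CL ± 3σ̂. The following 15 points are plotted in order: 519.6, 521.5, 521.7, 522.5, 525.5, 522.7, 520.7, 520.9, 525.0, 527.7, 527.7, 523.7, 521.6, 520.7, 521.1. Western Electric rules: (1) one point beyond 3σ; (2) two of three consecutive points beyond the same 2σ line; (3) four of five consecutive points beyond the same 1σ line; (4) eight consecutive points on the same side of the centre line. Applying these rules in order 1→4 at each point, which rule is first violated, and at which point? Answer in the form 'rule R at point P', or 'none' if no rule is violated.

rule 2 at point 11

Zone of each point (C = within 1σ̂, B = 1σ̂–2σ̂, A = 2σ̂–3σ̂, * = beyond 3σ̂; sign = side of CL): 1:-B, 2:-C, 3:-C, 4:+C, 5:+B, 6:+C, 7:-C, 8:-C, 9:+B, 10:+A, 11:+A, 12:+C, 13:-C, 14:-C, 15:-C
Rule 2 (two of three consecutive points beyond the same 2σ limit) is satisfied at point 11.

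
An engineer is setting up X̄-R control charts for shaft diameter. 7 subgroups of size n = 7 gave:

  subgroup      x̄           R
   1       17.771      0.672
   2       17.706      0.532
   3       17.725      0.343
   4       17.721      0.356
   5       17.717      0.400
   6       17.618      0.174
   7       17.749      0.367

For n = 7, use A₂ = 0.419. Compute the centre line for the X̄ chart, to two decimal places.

X̄̄ = (17.771 + 17.706 + 17.725 + 17.721 + 17.717 + 17.618 + 17.749) / 7 = 124.0070 / 7 = 17.7153
CL = X̄̄ = 17.7153

17.72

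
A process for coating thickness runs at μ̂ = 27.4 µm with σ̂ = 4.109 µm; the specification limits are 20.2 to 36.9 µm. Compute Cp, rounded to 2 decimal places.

0.68

Cp = (USL − LSL) / (6σ̂) = (36.9 − 20.2) / (6 × 4.109) = 16.7000 / 24.6540 = 0.6774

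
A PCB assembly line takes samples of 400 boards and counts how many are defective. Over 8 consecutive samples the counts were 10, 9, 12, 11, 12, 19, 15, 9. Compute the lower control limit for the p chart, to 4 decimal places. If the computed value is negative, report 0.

0.0046

p̄ = Σdᵢ / (k·n) = 97 / (8 × 400) = 0.03031
LCL = p̄ − 3·√(p̄(1−p̄)/n) = 0.03031 − 3 × 0.00857 = 0.00460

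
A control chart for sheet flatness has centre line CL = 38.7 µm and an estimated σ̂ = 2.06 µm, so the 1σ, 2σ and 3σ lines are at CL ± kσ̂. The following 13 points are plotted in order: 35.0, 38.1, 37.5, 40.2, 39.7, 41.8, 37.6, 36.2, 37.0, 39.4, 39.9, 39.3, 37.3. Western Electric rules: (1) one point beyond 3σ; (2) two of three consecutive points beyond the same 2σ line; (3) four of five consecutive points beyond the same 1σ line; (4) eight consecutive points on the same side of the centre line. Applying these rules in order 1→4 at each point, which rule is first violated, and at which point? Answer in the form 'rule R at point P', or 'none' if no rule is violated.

none

Zone of each point (C = within 1σ̂, B = 1σ̂–2σ̂, A = 2σ̂–3σ̂, * = beyond 3σ̂; sign = side of CL): 1:-B, 2:-C, 3:-C, 4:+C, 5:+C, 6:+B, 7:-C, 8:-B, 9:-C, 10:+C, 11:+C, 12:+C, 13:-C
No rule fires across all 13 points.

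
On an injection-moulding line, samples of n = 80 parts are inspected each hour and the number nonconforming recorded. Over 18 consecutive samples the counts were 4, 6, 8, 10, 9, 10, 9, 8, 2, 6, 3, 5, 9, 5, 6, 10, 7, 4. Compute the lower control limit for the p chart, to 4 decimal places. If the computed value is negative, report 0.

p̄ = Σdᵢ / (k·n) = 121 / (18 × 80) = 0.08403
LCL = p̄ − 3·√(p̄(1−p̄)/n) = 0.08403 − 3 × 0.03102 = -0.00902 → 0 (negative, so LCL = 0)

0.0000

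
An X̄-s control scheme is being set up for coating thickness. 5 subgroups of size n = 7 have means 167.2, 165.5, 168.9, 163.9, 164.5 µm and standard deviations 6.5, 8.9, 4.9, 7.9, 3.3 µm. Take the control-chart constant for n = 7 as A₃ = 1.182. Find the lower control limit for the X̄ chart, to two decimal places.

158.55

X̄̄ = (167.2 + 165.5 + 168.9 + 163.9 + 164.5) / 5 = 166.0000
s̄ = (6.5 + 8.9 + 4.9 + 7.9 + 3.3) / 5 = 6.3000
LCL = X̄̄ − A₃·s̄ = 166.0000 − 1.182 × 6.3000 = 158.5534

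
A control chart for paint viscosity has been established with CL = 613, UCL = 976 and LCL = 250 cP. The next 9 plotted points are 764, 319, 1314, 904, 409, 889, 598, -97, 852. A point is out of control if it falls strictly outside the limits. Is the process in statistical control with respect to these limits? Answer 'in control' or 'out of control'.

out of control

Compare each point to [250, 976]: sample 3 = 1314 > UCL; sample 8 = -97 < LCL.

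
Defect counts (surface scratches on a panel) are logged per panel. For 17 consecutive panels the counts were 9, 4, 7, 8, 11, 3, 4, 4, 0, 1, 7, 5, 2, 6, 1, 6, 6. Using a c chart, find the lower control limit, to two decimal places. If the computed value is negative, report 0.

c̄ = (9 + 4 + 7 + 8 + 11 + 3 + 4 + 4 + 0 + 1 + 7 + 5 + 2 + 6 + 1 + 6 + 6) / 17 = 84 / 17 = 4.9412
LCL = c̄ − 3√c̄ = 4.9412 − 3 × 2.2229 = -1.7275 → 0 (cannot be negative)

0.00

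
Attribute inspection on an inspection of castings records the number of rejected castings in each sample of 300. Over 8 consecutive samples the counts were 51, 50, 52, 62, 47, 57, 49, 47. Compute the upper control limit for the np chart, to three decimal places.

p̄ = Σdᵢ / (k·n) = 415 / (8 × 300) = 0.17292
UCL = np̄ + 3·√(np̄(1−p̄)) = 51.8750 + 3 × √(51.8750×0.82708) = 51.8750 + 3 × 6.5502 = 71.5256

71.526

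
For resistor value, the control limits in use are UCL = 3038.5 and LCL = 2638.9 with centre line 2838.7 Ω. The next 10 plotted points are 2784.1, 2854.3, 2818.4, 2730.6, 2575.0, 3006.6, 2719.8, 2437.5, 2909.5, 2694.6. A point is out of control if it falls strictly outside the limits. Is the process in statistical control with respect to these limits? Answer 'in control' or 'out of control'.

out of control

Compare each point to [2638.9, 3038.5]: sample 5 = 2575.0 < LCL; sample 8 = 2437.5 < LCL.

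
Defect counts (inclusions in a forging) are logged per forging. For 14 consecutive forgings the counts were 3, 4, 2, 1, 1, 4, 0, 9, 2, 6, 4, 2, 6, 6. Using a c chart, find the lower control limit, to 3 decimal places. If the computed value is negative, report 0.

c̄ = (3 + 4 + 2 + 1 + 1 + 4 + 0 + 9 + 2 + 6 + 4 + 2 + 6 + 6) / 14 = 50 / 14 = 3.5714
LCL = c̄ − 3√c̄ = 3.5714 − 3 × 1.8898 = -2.0980 → 0 (cannot be negative)

0.000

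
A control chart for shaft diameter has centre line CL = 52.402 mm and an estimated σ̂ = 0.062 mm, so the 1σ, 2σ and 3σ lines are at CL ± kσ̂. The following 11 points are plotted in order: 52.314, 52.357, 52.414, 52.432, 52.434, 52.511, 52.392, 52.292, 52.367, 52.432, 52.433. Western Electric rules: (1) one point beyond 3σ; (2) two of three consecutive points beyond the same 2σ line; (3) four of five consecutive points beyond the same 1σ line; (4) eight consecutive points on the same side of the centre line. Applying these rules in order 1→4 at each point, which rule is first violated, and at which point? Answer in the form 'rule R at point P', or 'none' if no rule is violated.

Zone of each point (C = within 1σ̂, B = 1σ̂–2σ̂, A = 2σ̂–3σ̂, * = beyond 3σ̂; sign = side of CL): 1:-B, 2:-C, 3:+C, 4:+C, 5:+C, 6:+B, 7:-C, 8:-B, 9:-C, 10:+C, 11:+C
No rule fires across all 11 points.

none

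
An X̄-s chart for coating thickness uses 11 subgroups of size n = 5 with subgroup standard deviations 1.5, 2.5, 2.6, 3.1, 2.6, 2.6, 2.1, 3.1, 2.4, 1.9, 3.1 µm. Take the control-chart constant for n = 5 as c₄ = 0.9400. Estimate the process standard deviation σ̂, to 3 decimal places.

2.660

s̄ = (1.5 + 2.5 + 2.6 + 3.1 + 2.6 + 2.6 + 2.1 + 3.1 + 2.4 + 1.9 + 3.1) / 11 = 2.5000
σ̂ = s̄ / c₄ = 2.5000 / 0.9400 = 2.6596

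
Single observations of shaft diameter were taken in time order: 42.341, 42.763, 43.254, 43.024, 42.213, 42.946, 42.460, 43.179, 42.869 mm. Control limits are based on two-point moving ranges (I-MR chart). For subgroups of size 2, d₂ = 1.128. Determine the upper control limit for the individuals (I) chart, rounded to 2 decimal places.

44.18

X̄ = (42.341 + 42.763 + 43.254 + 43.024 + 42.213 + 42.946 + 42.460 + 43.179 + 42.869) / 9 = 42.7832
Moving ranges: 0.422, 0.491, 0.230, 0.811, 0.733, 0.486, 0.719, 0.310; M̄R̄ = 4.2020 / 8 = 0.5252
UCL = X̄ + 3·M̄R̄/d₂ = 42.7832 + 3 × 0.5252 / 1.128 = 44.1802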